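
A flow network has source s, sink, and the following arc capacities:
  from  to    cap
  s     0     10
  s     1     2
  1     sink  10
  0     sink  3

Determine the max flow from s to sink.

Augment s->0->sink: bottleneck 3. Total 3.
Augment s->1->sink: bottleneck 2. Total 5.
No augmenting path remains in the residual graph.

5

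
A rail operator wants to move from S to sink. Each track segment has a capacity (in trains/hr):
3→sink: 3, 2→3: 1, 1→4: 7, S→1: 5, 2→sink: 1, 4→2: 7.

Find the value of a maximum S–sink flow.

Augment S→1→4→2→sink: bottleneck 1. Total 1.
Augment S→1→4→2→3→sink: bottleneck 1. Total 2.
No augmenting path remains in the residual graph.

2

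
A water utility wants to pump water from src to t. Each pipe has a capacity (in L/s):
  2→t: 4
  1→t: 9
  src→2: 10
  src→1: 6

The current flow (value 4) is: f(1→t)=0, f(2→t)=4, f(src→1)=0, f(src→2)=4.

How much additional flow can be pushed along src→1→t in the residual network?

Residual capacities along the path: src→1: 6, 1→t: 9.
Minimum is 6.

6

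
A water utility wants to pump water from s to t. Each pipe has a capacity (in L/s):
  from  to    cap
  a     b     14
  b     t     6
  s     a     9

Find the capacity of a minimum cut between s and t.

Max flow = 6 (via 1 augmenting path).
In the residual at optimum, the set reachable from s is {a, b, s}.
Cut edges: b→t (cap 6). Sum = 6.

6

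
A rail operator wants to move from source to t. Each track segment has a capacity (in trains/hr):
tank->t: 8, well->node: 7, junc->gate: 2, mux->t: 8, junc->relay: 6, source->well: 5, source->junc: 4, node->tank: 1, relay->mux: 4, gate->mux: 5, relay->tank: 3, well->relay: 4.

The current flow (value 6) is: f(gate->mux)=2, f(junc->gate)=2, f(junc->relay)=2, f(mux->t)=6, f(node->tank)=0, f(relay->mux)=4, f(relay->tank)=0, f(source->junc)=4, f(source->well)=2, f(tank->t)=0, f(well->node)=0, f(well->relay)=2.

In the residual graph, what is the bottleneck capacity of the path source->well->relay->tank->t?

2

Residual capacities along the path: source->well: 3, well->relay: 2, relay->tank: 3, tank->t: 8.
Minimum is 2.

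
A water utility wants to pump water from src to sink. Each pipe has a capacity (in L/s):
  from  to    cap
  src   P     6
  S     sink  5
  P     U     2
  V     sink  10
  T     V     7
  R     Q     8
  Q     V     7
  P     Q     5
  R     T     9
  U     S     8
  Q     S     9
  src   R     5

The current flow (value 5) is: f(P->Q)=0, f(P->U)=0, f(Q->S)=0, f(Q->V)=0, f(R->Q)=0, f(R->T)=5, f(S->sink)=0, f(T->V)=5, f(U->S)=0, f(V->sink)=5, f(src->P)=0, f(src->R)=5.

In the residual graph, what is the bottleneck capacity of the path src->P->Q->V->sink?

5

Residual capacities along the path: src->P: 6, P->Q: 5, Q->V: 7, V->sink: 5.
Minimum is 5.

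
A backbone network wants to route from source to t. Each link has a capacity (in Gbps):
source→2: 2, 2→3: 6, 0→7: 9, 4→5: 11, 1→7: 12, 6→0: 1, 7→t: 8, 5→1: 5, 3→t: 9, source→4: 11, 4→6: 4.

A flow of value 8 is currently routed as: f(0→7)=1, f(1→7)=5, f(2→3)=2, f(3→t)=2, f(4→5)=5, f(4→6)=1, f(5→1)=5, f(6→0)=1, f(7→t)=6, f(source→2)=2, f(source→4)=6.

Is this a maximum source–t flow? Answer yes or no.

Yes

Residual reachable from source: {4, 5, 6, source}; t is not reachable.
Saturated cut: 5→1, 6→0, source→2 with total capacity 8 = current flow value. Flow is maximum.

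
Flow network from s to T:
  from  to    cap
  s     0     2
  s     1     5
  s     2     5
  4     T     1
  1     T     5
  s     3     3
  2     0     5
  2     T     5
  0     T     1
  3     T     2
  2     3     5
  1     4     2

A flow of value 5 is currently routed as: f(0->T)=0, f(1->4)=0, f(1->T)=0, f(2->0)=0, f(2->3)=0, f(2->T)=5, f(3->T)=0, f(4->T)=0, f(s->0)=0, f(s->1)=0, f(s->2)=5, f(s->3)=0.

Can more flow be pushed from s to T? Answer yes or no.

Residual path s->0->T has bottleneck 1 > 0.
Pushing 1 along it raises the flow to 6, so the given flow is not maximum.

Yes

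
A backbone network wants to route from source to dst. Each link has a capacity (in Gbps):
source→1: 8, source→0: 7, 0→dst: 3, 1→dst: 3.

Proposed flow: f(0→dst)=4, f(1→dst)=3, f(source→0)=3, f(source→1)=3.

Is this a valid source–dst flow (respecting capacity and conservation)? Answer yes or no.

Capacity violated on 0→dst: flow 4 > capacity 3.

No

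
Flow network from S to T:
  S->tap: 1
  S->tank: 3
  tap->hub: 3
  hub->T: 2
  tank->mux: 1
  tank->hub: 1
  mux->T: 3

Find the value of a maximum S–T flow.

Augment S->tank->mux->T: bottleneck 1. Total 1.
Augment S->tank->hub->T: bottleneck 1. Total 2.
Augment S->tap->hub->T: bottleneck 1. Total 3.
No augmenting path remains in the residual graph.

3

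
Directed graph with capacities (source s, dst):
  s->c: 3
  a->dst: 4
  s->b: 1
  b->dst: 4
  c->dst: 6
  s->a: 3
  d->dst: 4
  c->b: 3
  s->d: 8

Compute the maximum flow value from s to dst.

11

Augment s->d->dst: bottleneck 4. Total 4.
Augment s->a->dst: bottleneck 3. Total 7.
Augment s->c->dst: bottleneck 3. Total 10.
Augment s->b->dst: bottleneck 1. Total 11.
No augmenting path remains in the residual graph.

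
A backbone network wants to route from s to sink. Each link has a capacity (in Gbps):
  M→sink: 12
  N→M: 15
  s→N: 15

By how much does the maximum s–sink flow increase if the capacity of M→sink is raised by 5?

Original max flow = 12.
After raising cap(M→sink), augmenting paths through that edge carry 3 more units.
New max flow = 15. Increase = 3.

3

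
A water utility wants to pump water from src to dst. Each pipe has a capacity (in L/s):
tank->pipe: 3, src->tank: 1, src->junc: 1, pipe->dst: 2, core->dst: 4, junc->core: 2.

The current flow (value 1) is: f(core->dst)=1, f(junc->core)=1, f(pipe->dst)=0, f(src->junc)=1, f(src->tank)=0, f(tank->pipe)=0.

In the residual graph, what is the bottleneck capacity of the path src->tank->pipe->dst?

Residual capacities along the path: src->tank: 1, tank->pipe: 3, pipe->dst: 2.
Minimum is 1.

1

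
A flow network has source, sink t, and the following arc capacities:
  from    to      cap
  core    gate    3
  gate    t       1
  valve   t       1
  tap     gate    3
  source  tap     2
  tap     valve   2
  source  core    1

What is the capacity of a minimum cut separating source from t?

2

Max flow = 2 (via 2 augmenting paths).
In the residual at optimum, the set reachable from source is {core, gate, source, tap, valve}.
Cut edges: valve→t (cap 1), gate→t (cap 1). Sum = 2.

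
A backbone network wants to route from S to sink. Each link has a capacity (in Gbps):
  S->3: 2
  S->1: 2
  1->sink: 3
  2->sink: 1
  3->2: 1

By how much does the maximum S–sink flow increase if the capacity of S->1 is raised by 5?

1

Original max flow = 3.
After raising cap(S->1), augmenting paths through that edge carry 1 more unit.
New max flow = 4. Increase = 1.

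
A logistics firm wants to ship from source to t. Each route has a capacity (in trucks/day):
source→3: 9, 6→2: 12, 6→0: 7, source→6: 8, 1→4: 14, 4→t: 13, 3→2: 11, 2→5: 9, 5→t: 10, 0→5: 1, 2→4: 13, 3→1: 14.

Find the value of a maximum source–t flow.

Augment source→6→0→5→t: bottleneck 1. Total 1.
Augment source→6→2→5→t: bottleneck 7. Total 8.
Augment source→3→2→5→t: bottleneck 2. Total 10.
Augment source→3→2→4→t: bottleneck 7. Total 17.
No augmenting path remains in the residual graph.

17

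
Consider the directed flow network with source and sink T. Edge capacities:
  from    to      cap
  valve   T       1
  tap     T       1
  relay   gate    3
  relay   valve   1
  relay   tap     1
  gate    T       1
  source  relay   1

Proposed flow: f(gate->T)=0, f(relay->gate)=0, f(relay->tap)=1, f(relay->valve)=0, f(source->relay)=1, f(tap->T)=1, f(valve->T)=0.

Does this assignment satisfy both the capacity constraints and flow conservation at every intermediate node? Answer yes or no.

Every edge has 0 ≤ f(e) ≤ cap(e).
At each intermediate node, inflow equals outflow.

Yes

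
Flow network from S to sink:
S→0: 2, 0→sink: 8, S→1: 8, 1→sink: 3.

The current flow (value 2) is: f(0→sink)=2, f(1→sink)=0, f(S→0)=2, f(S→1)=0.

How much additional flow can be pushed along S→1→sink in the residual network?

Residual capacities along the path: S→1: 8, 1→sink: 3.
Minimum is 3.

3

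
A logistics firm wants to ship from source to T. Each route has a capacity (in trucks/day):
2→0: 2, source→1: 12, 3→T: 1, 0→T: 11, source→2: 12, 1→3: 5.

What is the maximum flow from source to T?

Augment source→2→0→T: bottleneck 2. Total 2.
Augment source→1→3→T: bottleneck 1. Total 3.
No augmenting path remains in the residual graph.

3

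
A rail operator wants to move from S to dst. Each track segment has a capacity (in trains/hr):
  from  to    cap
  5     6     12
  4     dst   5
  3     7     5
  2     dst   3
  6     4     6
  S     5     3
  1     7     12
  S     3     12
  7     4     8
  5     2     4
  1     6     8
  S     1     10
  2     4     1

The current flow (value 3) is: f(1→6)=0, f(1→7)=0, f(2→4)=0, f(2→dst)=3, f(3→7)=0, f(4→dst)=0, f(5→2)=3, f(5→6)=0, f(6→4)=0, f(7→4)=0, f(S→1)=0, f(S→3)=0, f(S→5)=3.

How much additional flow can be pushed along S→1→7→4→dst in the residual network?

5

Residual capacities along the path: S→1: 10, 1→7: 12, 7→4: 8, 4→dst: 5.
Minimum is 5.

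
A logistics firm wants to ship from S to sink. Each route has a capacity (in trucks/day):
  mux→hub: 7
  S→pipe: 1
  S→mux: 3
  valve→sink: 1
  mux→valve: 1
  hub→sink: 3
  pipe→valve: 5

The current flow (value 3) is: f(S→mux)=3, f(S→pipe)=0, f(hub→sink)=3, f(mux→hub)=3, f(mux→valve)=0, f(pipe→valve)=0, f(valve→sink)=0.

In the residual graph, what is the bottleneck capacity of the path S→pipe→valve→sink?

Residual capacities along the path: S→pipe: 1, pipe→valve: 5, valve→sink: 1.
Minimum is 1.

1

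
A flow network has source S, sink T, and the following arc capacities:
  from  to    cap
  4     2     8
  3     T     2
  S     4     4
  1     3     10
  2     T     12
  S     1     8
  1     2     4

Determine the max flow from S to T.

10

Augment S→4→2→T: bottleneck 4. Total 4.
Augment S→1→2→T: bottleneck 4. Total 8.
Augment S→1→3→T: bottleneck 2. Total 10.
No augmenting path remains in the residual graph.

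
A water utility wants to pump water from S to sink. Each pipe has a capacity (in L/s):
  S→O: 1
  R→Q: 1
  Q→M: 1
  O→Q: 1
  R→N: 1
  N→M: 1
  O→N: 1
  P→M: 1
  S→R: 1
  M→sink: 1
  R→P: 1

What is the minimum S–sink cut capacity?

Max flow = 1 (via 1 augmenting path).
In the residual at optimum, the set reachable from S is {M, N, O, P, Q, R, S}.
Cut edges: M→sink (cap 1). Sum = 1.

1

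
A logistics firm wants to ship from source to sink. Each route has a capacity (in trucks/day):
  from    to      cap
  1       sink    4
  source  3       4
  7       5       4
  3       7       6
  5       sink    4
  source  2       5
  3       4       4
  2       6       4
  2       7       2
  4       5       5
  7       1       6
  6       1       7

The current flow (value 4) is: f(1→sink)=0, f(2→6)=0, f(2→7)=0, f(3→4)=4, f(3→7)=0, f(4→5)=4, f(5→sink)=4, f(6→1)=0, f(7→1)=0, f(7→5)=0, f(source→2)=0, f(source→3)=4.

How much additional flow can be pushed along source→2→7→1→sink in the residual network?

Residual capacities along the path: source→2: 5, 2→7: 2, 7→1: 6, 1→sink: 4.
Minimum is 2.

2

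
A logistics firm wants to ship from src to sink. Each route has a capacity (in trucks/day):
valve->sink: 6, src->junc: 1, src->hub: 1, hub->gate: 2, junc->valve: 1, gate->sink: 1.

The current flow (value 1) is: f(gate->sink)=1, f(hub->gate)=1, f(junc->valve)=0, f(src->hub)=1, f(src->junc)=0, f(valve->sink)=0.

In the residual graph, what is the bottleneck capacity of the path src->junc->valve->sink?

1

Residual capacities along the path: src->junc: 1, junc->valve: 1, valve->sink: 6.
Minimum is 1.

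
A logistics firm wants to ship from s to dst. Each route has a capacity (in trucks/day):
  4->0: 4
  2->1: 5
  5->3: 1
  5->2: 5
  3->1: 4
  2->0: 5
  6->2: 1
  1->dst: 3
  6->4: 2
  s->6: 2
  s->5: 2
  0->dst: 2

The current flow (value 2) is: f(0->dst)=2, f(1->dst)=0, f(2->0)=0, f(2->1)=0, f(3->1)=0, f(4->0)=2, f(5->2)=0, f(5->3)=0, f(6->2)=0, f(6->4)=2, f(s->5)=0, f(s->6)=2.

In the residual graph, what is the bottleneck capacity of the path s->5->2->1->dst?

2

Residual capacities along the path: s->5: 2, 5->2: 5, 2->1: 5, 1->dst: 3.
Minimum is 2.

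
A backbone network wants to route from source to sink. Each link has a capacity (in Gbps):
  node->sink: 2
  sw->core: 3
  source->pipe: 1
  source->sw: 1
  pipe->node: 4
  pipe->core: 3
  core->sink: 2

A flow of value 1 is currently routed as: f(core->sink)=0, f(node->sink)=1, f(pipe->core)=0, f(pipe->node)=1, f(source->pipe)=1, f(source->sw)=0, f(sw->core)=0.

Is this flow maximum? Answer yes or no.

Residual path source->sw->core->sink has bottleneck 1 > 0.
Pushing 1 along it raises the flow to 2, so the given flow is not maximum.

No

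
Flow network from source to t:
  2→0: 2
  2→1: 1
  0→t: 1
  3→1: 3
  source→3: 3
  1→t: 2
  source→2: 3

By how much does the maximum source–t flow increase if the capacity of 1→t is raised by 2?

2

Original max flow = 3.
After raising cap(1→t), augmenting paths through that edge carry 2 more units.
New max flow = 5. Increase = 2.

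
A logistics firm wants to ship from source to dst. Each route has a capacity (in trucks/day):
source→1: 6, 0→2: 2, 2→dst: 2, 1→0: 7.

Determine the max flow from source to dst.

Augment source→1→0→2→dst: bottleneck 2. Total 2.
No augmenting path remains in the residual graph.

2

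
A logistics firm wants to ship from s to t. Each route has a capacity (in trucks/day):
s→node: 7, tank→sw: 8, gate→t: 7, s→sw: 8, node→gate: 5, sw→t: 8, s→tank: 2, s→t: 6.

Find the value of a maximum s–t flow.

19

Augment s→t: bottleneck 6. Total 6.
Augment s→sw→t: bottleneck 8. Total 14.
Augment s→node→gate→t: bottleneck 5. Total 19.
No augmenting path remains in the residual graph.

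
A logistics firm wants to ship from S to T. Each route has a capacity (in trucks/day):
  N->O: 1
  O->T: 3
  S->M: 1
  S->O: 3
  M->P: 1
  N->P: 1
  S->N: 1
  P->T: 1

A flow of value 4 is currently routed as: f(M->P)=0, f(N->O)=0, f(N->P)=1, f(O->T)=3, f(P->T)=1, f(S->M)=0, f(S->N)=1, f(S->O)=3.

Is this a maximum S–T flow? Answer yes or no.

Residual reachable from S: {M, N, O, P, S}; T is not reachable.
Saturated cut: P->T, O->T with total capacity 4 = current flow value. Flow is maximum.

Yes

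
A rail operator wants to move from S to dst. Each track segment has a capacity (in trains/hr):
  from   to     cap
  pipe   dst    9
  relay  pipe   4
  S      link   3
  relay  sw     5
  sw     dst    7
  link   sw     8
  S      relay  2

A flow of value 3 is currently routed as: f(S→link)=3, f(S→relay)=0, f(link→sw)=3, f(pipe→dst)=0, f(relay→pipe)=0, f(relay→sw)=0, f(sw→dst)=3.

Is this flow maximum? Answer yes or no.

No

Residual path S→relay→sw→dst has bottleneck 2 > 0.
Pushing 2 along it raises the flow to 5, so the given flow is not maximum.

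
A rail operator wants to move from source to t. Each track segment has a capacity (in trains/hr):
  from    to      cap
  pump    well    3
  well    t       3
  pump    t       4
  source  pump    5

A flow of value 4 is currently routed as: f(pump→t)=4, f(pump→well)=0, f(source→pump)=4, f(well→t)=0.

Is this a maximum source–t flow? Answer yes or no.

No

Residual path source→pump→well→t has bottleneck 1 > 0.
Pushing 1 along it raises the flow to 5, so the given flow is not maximum.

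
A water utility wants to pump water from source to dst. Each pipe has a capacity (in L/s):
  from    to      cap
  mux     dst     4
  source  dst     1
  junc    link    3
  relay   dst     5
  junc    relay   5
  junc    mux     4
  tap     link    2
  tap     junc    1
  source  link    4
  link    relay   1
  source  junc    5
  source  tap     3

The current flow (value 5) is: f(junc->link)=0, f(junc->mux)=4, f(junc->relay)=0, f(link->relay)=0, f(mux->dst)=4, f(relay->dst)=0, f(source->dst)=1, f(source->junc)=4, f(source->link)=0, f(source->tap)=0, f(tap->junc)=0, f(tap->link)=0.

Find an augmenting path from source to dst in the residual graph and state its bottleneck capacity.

Residual along source->junc->relay->dst: source->junc: 1, junc->relay: 5, relay->dst: 5.
Bottleneck = min = 1.

source->junc->relay->dst, bottleneck 1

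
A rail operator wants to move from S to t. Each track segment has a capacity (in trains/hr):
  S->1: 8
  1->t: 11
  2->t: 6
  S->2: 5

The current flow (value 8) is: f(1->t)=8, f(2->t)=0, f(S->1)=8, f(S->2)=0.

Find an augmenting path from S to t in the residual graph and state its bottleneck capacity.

Residual along S->2->t: S->2: 5, 2->t: 6.
Bottleneck = min = 5.

S->2->t, bottleneck 5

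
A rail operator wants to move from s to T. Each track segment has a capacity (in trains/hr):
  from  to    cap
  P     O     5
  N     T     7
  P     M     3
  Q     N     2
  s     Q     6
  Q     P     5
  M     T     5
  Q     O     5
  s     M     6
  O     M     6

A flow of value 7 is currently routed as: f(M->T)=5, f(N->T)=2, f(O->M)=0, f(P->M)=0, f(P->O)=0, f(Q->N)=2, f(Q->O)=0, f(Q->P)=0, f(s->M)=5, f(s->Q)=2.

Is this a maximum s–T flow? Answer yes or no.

Yes

Residual reachable from s: {M, O, P, Q, s}; T is not reachable.
Saturated cut: Q->N, M->T with total capacity 7 = current flow value. Flow is maximum.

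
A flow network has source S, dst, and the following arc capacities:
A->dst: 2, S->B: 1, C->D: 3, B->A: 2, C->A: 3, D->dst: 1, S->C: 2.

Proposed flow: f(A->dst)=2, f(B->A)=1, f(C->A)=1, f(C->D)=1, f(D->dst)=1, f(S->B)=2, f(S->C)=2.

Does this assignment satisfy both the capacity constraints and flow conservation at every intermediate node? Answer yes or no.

No

Capacity violated on S->B: flow 2 > capacity 1.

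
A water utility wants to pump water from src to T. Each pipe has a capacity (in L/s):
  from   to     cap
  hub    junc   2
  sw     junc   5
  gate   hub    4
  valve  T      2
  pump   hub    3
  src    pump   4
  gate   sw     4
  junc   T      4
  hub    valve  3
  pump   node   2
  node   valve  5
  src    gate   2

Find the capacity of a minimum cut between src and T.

Max flow = 6 (via 4 augmenting paths).
In the residual at optimum, the set reachable from src is {src}.
Cut edges: src→gate (cap 2), src→pump (cap 4). Sum = 6.

6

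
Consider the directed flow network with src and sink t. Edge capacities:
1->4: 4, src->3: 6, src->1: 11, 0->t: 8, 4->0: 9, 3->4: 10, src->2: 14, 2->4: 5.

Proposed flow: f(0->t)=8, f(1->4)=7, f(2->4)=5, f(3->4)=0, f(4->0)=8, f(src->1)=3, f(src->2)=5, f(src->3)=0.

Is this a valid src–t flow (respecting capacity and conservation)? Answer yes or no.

Capacity violated on 1->4: flow 7 > capacity 4.

No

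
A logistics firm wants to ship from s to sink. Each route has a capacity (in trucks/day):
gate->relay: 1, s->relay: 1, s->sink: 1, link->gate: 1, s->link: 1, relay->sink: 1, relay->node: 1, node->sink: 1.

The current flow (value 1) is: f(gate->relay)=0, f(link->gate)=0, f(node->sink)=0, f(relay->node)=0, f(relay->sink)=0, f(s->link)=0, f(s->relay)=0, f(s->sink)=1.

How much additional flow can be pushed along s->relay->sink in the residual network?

Residual capacities along the path: s->relay: 1, relay->sink: 1.
Minimum is 1.

1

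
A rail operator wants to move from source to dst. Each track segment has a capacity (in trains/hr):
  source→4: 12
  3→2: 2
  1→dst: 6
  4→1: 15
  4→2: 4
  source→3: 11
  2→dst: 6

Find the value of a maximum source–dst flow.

Augment source→3→2→dst: bottleneck 2. Total 2.
Augment source→4→2→dst: bottleneck 4. Total 6.
Augment source→4→1→dst: bottleneck 6. Total 12.
No augmenting path remains in the residual graph.

12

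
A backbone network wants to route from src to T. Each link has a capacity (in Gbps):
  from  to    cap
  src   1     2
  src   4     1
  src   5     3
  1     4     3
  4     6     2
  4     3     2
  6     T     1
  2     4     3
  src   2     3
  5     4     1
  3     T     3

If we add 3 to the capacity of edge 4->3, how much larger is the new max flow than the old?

Original max flow = 3.
After raising cap(4->3), augmenting paths through that edge carry 1 more unit.
New max flow = 4. Increase = 1.

1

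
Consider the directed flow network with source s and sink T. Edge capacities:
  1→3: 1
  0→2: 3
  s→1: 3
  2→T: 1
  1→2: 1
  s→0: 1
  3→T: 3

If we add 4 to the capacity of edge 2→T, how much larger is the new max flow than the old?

Original max flow = 2.
After raising cap(2→T), augmenting paths through that edge carry 1 more unit.
New max flow = 3. Increase = 1.

1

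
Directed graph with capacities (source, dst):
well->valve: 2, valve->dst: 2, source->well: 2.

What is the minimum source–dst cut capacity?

2

Max flow = 2 (via 1 augmenting path).
In the residual at optimum, the set reachable from source is {source}.
Cut edges: source->well (cap 2). Sum = 2.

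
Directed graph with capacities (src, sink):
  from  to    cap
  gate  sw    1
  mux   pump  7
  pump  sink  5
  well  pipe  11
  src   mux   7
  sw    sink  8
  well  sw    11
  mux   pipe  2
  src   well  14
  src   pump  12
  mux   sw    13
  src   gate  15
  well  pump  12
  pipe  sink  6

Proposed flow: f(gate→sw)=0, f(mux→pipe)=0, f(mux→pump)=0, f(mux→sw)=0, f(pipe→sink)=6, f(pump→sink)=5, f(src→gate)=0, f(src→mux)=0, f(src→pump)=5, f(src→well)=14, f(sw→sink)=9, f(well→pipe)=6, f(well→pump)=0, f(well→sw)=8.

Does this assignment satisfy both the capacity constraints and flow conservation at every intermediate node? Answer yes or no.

Capacity violated on sw→sink: flow 9 > capacity 8.

No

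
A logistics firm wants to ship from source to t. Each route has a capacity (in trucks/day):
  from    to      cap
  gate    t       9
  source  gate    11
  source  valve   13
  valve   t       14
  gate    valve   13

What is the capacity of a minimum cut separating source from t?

23

Max flow = 23 (via 3 augmenting paths).
In the residual at optimum, the set reachable from source is {gate, source, valve}.
Cut edges: gate->t (cap 9), valve->t (cap 14). Sum = 23.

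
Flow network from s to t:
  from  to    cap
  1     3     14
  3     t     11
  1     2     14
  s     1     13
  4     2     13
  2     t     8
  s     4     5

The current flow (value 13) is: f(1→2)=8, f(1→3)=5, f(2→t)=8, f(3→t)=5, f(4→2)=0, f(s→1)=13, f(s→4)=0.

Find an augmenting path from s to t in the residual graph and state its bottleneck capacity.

s→4→2→1→3→t, bottleneck 5

Residual along s→4→2→1→3→t: s→4: 5, 4→2: 13, 2→1: 8 (reverse), 1→3: 9, 3→t: 6.
Bottleneck = min = 5.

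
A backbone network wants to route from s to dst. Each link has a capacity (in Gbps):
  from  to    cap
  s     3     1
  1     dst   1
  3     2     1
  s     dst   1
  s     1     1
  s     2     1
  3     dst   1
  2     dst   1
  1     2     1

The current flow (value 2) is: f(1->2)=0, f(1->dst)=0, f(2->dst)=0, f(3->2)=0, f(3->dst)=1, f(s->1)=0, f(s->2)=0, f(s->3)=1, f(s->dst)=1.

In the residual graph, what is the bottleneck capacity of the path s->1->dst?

Residual capacities along the path: s->1: 1, 1->dst: 1.
Minimum is 1.

1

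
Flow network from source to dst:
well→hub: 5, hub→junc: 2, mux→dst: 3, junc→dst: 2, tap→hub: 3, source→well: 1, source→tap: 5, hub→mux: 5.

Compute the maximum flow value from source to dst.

Augment source→well→hub→mux→dst: bottleneck 1. Total 1.
Augment source→tap→hub→mux→dst: bottleneck 2. Total 3.
Augment source→tap→hub→junc→dst: bottleneck 1. Total 4.
No augmenting path remains in the residual graph.

4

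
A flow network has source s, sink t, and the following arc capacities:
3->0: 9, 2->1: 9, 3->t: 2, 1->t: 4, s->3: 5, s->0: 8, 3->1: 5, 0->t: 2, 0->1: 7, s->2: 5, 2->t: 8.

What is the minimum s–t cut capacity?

Max flow = 13 (via 5 augmenting paths).
In the residual at optimum, the set reachable from s is {0, 1, 3, s}.
Cut edges: s->2 (cap 5), 3->t (cap 2), 0->t (cap 2), 1->t (cap 4). Sum = 13.

13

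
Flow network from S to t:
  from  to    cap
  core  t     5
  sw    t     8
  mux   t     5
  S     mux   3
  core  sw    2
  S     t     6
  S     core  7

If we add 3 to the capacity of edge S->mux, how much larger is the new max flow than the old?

2

Original max flow = 16.
After raising cap(S->mux), augmenting paths through that edge carry 2 more units.
New max flow = 18. Increase = 2.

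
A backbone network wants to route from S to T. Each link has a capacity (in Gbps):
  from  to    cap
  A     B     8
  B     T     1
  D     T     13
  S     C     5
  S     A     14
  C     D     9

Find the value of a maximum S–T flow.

6

Augment S→A→B→T: bottleneck 1. Total 1.
Augment S→C→D→T: bottleneck 5. Total 6.
No augmenting path remains in the residual graph.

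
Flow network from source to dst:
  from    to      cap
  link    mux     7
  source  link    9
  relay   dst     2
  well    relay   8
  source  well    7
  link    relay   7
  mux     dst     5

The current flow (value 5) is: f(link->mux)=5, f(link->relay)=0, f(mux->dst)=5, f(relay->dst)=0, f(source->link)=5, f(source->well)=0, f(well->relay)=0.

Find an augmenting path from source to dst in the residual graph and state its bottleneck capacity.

source->link->relay->dst, bottleneck 2

Residual along source->link->relay->dst: source->link: 4, link->relay: 7, relay->dst: 2.
Bottleneck = min = 2.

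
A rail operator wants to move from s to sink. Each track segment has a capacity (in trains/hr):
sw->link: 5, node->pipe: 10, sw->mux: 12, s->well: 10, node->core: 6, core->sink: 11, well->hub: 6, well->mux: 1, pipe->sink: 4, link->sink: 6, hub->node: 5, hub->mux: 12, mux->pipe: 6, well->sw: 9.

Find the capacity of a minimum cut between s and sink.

10

Max flow = 10 (via 4 augmenting paths).
In the residual at optimum, the set reachable from s is {s}.
Cut edges: s->well (cap 10). Sum = 10.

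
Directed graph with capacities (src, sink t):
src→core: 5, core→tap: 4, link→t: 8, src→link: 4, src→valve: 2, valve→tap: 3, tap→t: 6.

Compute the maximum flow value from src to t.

Augment src→link→t: bottleneck 4. Total 4.
Augment src→valve→tap→t: bottleneck 2. Total 6.
Augment src→core→tap→t: bottleneck 4. Total 10.
No augmenting path remains in the residual graph.

10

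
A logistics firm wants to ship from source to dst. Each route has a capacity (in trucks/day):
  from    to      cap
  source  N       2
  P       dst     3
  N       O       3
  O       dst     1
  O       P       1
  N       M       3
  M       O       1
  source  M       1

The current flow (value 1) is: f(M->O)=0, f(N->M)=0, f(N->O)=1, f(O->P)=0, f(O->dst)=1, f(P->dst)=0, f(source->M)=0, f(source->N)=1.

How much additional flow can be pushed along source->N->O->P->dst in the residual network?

Residual capacities along the path: source->N: 1, N->O: 2, O->P: 1, P->dst: 3.
Minimum is 1.

1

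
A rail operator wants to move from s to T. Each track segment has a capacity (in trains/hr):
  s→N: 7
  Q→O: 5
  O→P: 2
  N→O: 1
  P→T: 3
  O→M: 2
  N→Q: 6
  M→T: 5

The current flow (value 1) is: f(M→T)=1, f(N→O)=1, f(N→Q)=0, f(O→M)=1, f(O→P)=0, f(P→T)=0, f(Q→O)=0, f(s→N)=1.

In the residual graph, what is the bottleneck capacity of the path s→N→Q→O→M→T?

1

Residual capacities along the path: s→N: 6, N→Q: 6, Q→O: 5, O→M: 1, M→T: 4.
Minimum is 1.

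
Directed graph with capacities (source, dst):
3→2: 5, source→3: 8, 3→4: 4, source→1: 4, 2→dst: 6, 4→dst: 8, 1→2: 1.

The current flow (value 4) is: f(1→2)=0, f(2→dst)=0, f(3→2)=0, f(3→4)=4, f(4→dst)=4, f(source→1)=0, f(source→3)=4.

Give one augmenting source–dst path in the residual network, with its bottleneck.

Residual along source→3→2→dst: source→3: 4, 3→2: 5, 2→dst: 6.
Bottleneck = min = 4.

source→3→2→dst, bottleneck 4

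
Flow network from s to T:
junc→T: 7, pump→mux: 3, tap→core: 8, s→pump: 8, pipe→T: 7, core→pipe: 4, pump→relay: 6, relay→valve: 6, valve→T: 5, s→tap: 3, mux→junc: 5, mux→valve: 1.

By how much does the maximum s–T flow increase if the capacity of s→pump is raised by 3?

0

Original max flow = 11.
Even with extra capacity on s→pump, another cut of capacity 11 remains binding.
New max flow = 11. Increase = 0.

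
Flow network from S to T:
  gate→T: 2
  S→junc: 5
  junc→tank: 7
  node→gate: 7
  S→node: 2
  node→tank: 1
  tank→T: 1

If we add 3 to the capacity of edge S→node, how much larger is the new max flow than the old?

Original max flow = 3.
Even with extra capacity on S→node, another cut of capacity 3 remains binding.
New max flow = 3. Increase = 0.

0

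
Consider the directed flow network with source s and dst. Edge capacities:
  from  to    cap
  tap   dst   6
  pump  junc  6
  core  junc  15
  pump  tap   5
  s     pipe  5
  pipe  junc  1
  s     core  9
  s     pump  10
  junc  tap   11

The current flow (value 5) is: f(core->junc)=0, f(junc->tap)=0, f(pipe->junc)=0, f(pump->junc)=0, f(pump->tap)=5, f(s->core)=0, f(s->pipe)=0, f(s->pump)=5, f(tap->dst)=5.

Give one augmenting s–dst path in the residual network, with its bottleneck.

s->pump->junc->tap->dst, bottleneck 1

Residual along s->pump->junc->tap->dst: s->pump: 5, pump->junc: 6, junc->tap: 11, tap->dst: 1.
Bottleneck = min = 1.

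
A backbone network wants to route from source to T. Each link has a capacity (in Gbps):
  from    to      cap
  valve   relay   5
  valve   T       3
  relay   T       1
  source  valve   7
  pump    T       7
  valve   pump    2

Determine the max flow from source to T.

6

Augment source→valve→T: bottleneck 3. Total 3.
Augment source→valve→relay→T: bottleneck 1. Total 4.
Augment source→valve→pump→T: bottleneck 2. Total 6.
No augmenting path remains in the residual graph.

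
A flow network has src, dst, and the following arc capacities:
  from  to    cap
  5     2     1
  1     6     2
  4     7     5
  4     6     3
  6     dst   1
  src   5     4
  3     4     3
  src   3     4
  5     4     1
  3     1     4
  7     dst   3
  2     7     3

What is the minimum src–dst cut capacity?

4

Max flow = 4 (via 4 augmenting paths).
In the residual at optimum, the set reachable from src is {1, 2, 3, 4, 5, 6, 7, src}.
Cut edges: 7→dst (cap 3), 6→dst (cap 1). Sum = 4.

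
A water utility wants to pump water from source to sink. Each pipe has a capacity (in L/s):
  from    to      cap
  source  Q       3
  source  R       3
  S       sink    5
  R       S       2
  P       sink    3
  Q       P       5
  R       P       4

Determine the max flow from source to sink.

Augment source→Q→P→sink: bottleneck 3. Total 3.
Augment source→R→S→sink: bottleneck 2. Total 5.
No augmenting path remains in the residual graph.

5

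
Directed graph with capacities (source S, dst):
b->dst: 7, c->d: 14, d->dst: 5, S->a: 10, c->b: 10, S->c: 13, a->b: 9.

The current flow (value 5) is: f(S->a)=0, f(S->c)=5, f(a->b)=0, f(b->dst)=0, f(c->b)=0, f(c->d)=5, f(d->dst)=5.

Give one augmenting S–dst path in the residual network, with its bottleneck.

Residual along S->c->b->dst: S->c: 8, c->b: 10, b->dst: 7.
Bottleneck = min = 7.

S->c->b->dst, bottleneck 7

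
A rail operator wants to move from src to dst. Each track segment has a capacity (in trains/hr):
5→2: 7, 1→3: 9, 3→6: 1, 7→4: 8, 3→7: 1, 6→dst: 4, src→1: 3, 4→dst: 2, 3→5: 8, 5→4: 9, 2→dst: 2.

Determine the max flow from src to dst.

3

Augment src→1→3→6→dst: bottleneck 1. Total 1.
Augment src→1→3→5→2→dst: bottleneck 2. Total 3.
No augmenting path remains in the residual graph.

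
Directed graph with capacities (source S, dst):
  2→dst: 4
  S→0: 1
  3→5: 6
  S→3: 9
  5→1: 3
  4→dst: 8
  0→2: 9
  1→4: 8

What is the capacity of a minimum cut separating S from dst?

4

Max flow = 4 (via 2 augmenting paths).
In the residual at optimum, the set reachable from S is {3, 5, S}.
Cut edges: 5→1 (cap 3), S→0 (cap 1). Sum = 4.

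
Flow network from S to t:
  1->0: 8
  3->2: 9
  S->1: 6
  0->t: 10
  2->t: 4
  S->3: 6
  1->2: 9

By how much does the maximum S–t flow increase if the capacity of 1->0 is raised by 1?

Original max flow = 10.
Edge 1->0 does not cross the min cut (source side {2, 3, S}), so extra capacity there cannot help.
New max flow = 10. Increase = 0.

0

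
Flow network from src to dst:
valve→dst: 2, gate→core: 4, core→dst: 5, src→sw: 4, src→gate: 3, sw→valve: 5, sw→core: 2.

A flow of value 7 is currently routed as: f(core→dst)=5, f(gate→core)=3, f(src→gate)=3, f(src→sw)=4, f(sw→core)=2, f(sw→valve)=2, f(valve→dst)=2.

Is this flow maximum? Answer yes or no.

Residual reachable from src: {src}; dst is not reachable.
Saturated cut: src→gate, src→sw with total capacity 7 = current flow value. Flow is maximum.

Yes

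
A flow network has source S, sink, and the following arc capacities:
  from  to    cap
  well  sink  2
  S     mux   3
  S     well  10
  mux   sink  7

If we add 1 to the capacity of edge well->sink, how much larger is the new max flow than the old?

1

Original max flow = 5.
After raising cap(well->sink), augmenting paths through that edge carry 1 more unit.
New max flow = 6. Increase = 1.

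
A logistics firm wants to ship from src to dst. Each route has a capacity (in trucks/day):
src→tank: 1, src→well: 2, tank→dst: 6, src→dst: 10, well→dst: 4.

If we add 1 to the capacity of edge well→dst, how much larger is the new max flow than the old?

0

Original max flow = 13.
Edge well→dst does not cross the min cut (source side {src}), so extra capacity there cannot help.
New max flow = 13. Increase = 0.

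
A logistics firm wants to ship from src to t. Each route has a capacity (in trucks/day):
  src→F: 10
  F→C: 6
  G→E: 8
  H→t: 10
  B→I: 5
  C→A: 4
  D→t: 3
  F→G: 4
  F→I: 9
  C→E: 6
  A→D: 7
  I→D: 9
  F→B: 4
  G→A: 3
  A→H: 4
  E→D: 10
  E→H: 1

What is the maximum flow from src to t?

Augment src→F→I→D→t: bottleneck 3. Total 3.
Augment src→F→C→A→H→t: bottleneck 4. Total 7.
Augment src→F→C→E→H→t: bottleneck 1. Total 8.
No augmenting path remains in the residual graph.

8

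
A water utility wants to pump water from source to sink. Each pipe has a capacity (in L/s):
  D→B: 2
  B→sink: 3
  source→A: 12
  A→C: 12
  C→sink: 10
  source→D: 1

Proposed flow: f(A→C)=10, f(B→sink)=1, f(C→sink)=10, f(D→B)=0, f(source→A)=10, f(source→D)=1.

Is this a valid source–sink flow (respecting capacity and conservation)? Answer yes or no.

No

Conservation fails at D: inflow 1 ≠ outflow 0.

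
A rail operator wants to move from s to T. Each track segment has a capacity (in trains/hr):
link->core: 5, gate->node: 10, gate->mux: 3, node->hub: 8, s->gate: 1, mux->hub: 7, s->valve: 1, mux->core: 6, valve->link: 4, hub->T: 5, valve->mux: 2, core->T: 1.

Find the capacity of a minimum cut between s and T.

2

Max flow = 2 (via 2 augmenting paths).
In the residual at optimum, the set reachable from s is {s}.
Cut edges: s->valve (cap 1), s->gate (cap 1). Sum = 2.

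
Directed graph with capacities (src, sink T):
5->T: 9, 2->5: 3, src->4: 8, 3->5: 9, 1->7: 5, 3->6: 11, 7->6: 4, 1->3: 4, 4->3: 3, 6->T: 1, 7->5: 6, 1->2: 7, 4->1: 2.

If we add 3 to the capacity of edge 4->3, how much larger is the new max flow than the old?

3

Original max flow = 5.
After raising cap(4->3), augmenting paths through that edge carry 3 more units.
New max flow = 8. Increase = 3.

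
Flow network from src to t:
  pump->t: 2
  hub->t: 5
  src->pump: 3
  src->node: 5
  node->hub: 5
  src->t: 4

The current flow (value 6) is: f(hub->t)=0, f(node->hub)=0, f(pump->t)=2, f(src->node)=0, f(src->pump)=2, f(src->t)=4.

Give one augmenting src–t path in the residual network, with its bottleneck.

Residual along src->node->hub->t: src->node: 5, node->hub: 5, hub->t: 5.
Bottleneck = min = 5.

src->node->hub->t, bottleneck 5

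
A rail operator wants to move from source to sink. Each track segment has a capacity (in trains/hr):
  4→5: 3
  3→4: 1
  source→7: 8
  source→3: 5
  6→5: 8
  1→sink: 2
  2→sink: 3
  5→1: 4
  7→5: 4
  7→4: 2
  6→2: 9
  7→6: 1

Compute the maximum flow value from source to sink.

3

Augment source→7→6→2→sink: bottleneck 1. Total 1.
Augment source→7→5→1→sink: bottleneck 2. Total 3.
No augmenting path remains in the residual graph.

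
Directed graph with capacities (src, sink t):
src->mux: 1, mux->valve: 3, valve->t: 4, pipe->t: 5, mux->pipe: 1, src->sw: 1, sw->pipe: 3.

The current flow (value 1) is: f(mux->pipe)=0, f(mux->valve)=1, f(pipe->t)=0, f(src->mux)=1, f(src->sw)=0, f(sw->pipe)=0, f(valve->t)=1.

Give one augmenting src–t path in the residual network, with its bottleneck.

src->sw->pipe->t, bottleneck 1

Residual along src->sw->pipe->t: src->sw: 1, sw->pipe: 3, pipe->t: 5.
Bottleneck = min = 1.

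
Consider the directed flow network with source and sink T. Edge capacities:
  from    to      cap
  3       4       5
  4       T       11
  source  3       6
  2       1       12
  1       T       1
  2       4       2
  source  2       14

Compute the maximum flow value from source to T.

Augment source→3→4→T: bottleneck 5. Total 5.
Augment source→2→4→T: bottleneck 2. Total 7.
Augment source→2→1→T: bottleneck 1. Total 8.
No augmenting path remains in the residual graph.

8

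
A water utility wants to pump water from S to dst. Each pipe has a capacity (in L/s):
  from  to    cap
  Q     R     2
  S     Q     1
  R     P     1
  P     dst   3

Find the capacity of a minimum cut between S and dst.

1

Max flow = 1 (via 1 augmenting path).
In the residual at optimum, the set reachable from S is {S}.
Cut edges: S->Q (cap 1). Sum = 1.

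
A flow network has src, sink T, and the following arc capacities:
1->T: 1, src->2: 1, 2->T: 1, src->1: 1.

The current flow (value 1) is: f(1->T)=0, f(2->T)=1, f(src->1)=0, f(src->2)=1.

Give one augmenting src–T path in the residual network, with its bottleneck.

Residual along src->1->T: src->1: 1, 1->T: 1.
Bottleneck = min = 1.

src->1->T, bottleneck 1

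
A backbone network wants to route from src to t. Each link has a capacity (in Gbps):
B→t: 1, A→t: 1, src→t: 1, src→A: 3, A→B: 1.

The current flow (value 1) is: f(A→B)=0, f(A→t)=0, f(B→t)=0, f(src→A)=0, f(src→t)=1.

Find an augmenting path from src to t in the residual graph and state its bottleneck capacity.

Residual along src→A→t: src→A: 3, A→t: 1.
Bottleneck = min = 1.

src→A→t, bottleneck 1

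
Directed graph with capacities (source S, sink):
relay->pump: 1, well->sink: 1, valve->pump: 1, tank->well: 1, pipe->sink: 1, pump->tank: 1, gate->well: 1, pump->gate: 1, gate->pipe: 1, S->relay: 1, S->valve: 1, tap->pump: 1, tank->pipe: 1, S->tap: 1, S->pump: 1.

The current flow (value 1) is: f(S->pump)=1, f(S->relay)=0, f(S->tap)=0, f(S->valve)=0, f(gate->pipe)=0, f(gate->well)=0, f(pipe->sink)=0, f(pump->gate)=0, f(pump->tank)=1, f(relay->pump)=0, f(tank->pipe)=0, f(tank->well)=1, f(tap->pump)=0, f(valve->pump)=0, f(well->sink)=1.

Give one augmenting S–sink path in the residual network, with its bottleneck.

Residual along S->valve->pump->gate->pipe->sink: S->valve: 1, valve->pump: 1, pump->gate: 1, gate->pipe: 1, pipe->sink: 1.
Bottleneck = min = 1.

S->valve->pump->gate->pipe->sink, bottleneck 1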